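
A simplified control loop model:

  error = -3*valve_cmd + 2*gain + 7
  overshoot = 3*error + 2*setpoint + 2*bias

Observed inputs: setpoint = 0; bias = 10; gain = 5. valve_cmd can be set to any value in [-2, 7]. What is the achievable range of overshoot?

8 to 89

Substituting into the error equation gives error = -3*valve_cmd + 17.
Substituting into the overshoot equation gives overshoot = -9*valve_cmd + 71.
Linear in valve_cmd, so extremes are at the endpoints: valve_cmd = -2 gives overshoot = 89; valve_cmd = 7 gives overshoot = 8.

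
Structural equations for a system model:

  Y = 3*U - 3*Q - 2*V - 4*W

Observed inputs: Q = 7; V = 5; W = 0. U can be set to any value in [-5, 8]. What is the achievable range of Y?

Substituting into the Y equation gives Y = 3*U - 31.
Linear in U, so extremes are at the endpoints: U = -5 gives Y = -46; U = 8 gives Y = -7.

-46 to -7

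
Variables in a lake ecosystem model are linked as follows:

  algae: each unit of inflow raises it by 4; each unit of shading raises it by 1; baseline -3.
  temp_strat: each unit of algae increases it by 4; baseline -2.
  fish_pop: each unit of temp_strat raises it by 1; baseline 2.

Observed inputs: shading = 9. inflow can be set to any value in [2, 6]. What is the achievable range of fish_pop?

Substituting into the algae equation gives algae = 4*inflow + 6.
Substituting into the temp_strat equation gives temp_strat = 16*inflow + 22.
Substituting into the fish_pop equation gives fish_pop = 16*inflow + 24.
Linear in inflow, so extremes are at the endpoints: inflow = 2 gives fish_pop = 56; inflow = 6 gives fish_pop = 120.

56 to 120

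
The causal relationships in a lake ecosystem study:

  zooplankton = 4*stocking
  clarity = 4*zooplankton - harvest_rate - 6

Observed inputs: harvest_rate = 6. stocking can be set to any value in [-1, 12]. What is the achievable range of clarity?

-28 to 180

Substituting into the clarity equation gives clarity = 16*stocking - 12.
Linear in stocking, so extremes are at the endpoints: stocking = -1 gives clarity = -28; stocking = 12 gives clarity = 180.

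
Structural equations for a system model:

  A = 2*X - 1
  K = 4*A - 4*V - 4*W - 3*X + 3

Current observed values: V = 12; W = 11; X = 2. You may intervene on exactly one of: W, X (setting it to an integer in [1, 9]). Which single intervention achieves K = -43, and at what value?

set W = 1

Intervening on W: with other inputs at their observed values, K = -4*W - 39. Solving for -43 gives W = 1, within [1, 9].
Intervening on X: K = 5*X - 93. Reaching -43 requires X = 10, outside [1, 9].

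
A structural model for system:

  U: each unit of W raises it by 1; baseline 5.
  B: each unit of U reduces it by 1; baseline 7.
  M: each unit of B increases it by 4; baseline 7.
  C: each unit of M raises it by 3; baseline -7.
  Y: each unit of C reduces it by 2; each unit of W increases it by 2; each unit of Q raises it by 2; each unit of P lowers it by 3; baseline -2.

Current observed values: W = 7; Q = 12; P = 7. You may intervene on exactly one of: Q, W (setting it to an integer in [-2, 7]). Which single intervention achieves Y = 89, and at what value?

set Q = 3

Intervening on Q: with other inputs at their observed values, Y = 2*Q + 83. Solving for 89 gives Q = 3, within [-2, 7].
Intervening on W: Y = 26*W - 75. Reaching 89 requires W = 82/13, not an integer.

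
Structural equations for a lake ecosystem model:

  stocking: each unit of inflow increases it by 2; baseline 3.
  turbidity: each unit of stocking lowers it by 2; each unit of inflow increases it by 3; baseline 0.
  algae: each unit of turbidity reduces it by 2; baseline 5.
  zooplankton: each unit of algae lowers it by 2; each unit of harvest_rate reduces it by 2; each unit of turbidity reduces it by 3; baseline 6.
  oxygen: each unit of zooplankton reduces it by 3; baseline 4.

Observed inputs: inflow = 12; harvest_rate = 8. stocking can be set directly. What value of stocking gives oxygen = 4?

Intervening on stocking fixes its value directly, overriding its dependence on inflow.
Substituting into the turbidity equation gives turbidity = -2*stocking + 36.
This gives algae = 4*stocking - 67.
Substituting into the zooplankton equation gives zooplankton = -2*stocking + 16.
Substituting into the oxygen equation gives oxygen = 6*stocking - 44.
Solve 6*stocking - 44 = 4: stocking = (4 + 44) / 6 = 8.

stocking = 8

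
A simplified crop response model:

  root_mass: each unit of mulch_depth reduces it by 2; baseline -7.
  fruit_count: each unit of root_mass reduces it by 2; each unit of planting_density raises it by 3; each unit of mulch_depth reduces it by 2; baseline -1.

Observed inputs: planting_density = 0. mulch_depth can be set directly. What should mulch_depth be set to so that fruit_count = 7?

Substituting into the fruit_count equation gives fruit_count = 2*mulch_depth + 13.
Solve 2*mulch_depth + 13 = 7: mulch_depth = (7 - 13) / 2 = -3.

mulch_depth = -3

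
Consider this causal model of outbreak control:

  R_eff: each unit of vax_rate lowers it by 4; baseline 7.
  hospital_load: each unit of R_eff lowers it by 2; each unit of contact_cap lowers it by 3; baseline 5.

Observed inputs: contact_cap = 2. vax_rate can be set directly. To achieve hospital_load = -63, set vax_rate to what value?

Substituting into the hospital_load equation gives hospital_load = 8*vax_rate - 15.
Solve 8*vax_rate - 15 = -63: vax_rate = (-63 + 15) / 8 = -6.

vax_rate = -6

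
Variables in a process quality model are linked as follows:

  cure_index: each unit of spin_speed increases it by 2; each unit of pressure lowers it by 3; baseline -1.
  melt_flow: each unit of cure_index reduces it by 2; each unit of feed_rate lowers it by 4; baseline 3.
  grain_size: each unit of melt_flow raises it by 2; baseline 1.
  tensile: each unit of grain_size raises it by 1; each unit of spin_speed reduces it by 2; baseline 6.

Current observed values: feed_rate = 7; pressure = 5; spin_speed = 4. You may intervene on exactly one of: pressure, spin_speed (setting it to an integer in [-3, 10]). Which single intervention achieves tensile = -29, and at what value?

Intervening on pressure: tensile = 12*pressure - 79. Reaching -29 requires pressure = 25/6, not an integer.
Intervening on spin_speed: with other inputs at their observed values, tensile = -10*spin_speed + 21. Solving for -29 gives spin_speed = 5, within [-3, 10].

set spin_speed = 5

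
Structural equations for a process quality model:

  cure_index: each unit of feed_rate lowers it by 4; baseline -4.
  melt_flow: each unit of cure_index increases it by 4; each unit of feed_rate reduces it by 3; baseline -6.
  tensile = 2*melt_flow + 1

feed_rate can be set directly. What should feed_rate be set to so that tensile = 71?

feed_rate = -3

Substituting into the melt_flow equation gives melt_flow = -19*feed_rate - 22.
tensile becomes -38*feed_rate - 43.
Solve -38*feed_rate - 43 = 71: feed_rate = (71 + 43) / -38 = -3.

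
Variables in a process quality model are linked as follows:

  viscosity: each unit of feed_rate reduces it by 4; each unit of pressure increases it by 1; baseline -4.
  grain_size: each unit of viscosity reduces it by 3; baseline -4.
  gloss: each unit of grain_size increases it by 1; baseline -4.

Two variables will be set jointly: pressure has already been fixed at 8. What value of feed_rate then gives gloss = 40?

feed_rate = 5

With pressure held at 8:
Substituting into the viscosity equation gives viscosity = -4*feed_rate + 4.
This gives grain_size = 12*feed_rate - 16.
So gloss = 12*feed_rate - 20.
Solve 12*feed_rate - 20 = 40: feed_rate = (40 + 20) / 12 = 5.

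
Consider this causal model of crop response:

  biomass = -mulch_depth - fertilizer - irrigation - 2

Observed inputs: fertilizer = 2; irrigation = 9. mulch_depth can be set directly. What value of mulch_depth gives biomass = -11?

Substituting into the biomass equation gives biomass = -mulch_depth - 13.
Solve -mulch_depth - 13 = -11: mulch_depth = (-11 + 13) / -1 = -2.

mulch_depth = -2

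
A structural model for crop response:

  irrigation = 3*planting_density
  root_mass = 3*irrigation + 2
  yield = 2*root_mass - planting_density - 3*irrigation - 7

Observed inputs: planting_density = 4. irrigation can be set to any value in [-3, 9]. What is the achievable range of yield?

Intervening on irrigation fixes its value directly, overriding its dependence on planting_density.
Substituting into the yield equation gives yield = 3*irrigation - 7.
Linear in irrigation, so extremes are at the endpoints: irrigation = -3 gives yield = -16; irrigation = 9 gives yield = 20.

-16 to 20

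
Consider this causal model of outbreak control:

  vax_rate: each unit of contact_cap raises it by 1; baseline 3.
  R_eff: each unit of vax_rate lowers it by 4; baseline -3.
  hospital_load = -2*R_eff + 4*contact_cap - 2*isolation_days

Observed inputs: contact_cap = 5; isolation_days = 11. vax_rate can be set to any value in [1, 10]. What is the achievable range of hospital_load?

Intervening on vax_rate fixes its value directly, overriding its dependence on contact_cap.
Substituting into the hospital_load equation gives hospital_load = 8*vax_rate + 4.
Linear in vax_rate, so extremes are at the endpoints: vax_rate = 1 gives hospital_load = 12; vax_rate = 10 gives hospital_load = 84.

12 to 84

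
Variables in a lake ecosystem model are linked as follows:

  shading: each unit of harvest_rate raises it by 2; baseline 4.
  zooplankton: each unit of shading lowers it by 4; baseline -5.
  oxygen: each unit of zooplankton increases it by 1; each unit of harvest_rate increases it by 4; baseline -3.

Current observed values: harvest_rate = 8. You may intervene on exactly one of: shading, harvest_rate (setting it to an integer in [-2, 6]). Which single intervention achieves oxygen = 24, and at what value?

set shading = 0

Intervening on shading: with other inputs at their observed values, oxygen = -4*shading + 24. Solving for 24 gives shading = 0, within [-2, 6].
Intervening on harvest_rate: oxygen = -4*harvest_rate - 24. Reaching 24 requires harvest_rate = -12, outside [-2, 6].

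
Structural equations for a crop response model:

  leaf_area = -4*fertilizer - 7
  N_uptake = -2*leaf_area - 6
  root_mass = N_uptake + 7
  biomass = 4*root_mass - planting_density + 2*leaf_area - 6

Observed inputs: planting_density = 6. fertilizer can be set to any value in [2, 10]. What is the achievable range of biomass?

Substituting into the N_uptake equation gives N_uptake = 8*fertilizer + 8.
Substituting into the root_mass equation gives root_mass = 8*fertilizer + 15.
This gives biomass = 24*fertilizer + 34.
Linear in fertilizer, so extremes are at the endpoints: fertilizer = 2 gives biomass = 82; fertilizer = 10 gives biomass = 274.

82 to 274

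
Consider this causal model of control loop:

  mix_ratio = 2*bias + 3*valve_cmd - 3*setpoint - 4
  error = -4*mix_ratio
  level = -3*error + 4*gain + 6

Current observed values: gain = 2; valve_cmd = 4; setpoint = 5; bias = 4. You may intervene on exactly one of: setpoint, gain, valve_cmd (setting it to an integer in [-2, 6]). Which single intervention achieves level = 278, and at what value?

Intervening on setpoint: with other inputs at their observed values, level = -36*setpoint + 206. Solving for 278 gives setpoint = -2, within [-2, 6].
Intervening on gain: level = 4*gain + 18. Reaching 278 requires gain = 65, outside [-2, 6].
Intervening on valve_cmd: level = 36*valve_cmd - 118. Reaching 278 requires valve_cmd = 11, outside [-2, 6].

set setpoint = -2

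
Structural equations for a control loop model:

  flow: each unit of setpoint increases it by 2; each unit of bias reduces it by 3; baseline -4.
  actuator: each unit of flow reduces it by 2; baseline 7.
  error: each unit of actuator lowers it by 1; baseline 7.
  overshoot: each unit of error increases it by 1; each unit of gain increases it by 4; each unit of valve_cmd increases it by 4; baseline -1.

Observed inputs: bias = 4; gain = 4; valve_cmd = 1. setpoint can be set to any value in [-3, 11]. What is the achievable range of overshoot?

Substituting into the flow equation gives flow = 2*setpoint - 16.
Substituting into the actuator equation gives actuator = -4*setpoint + 39.
Substituting into the error equation gives error = 4*setpoint - 32.
overshoot becomes 4*setpoint - 13.
Linear in setpoint, so extremes are at the endpoints: setpoint = -3 gives overshoot = -25; setpoint = 11 gives overshoot = 31.

-25 to 31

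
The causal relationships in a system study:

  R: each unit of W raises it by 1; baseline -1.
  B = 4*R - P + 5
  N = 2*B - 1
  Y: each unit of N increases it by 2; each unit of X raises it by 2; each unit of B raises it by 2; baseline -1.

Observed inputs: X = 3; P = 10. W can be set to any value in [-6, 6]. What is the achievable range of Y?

-195 to 93

Substituting into the B equation gives B = 4*W - 9.
Substituting into the N equation gives N = 8*W - 19.
Substituting into the Y equation gives Y = 24*W - 51.
Linear in W, so extremes are at the endpoints: W = -6 gives Y = -195; W = 6 gives Y = 93.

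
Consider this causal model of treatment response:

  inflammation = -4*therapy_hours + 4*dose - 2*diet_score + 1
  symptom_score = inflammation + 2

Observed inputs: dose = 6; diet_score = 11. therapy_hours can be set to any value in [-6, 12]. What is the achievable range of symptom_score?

Substituting into the inflammation equation gives inflammation = -4*therapy_hours + 3.
Substituting into the symptom_score equation gives symptom_score = -4*therapy_hours + 5.
Linear in therapy_hours, so extremes are at the endpoints: therapy_hours = -6 gives symptom_score = 29; therapy_hours = 12 gives symptom_score = -43.

-43 to 29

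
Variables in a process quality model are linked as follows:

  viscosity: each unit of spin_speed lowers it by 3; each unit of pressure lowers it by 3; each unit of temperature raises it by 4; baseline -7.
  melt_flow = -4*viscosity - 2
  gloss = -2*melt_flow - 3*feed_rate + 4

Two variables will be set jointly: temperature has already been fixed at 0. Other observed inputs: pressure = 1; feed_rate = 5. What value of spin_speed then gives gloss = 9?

spin_speed = -4

With temperature held at 0:
Substituting into the viscosity equation gives viscosity = -3*spin_speed - 10.
So melt_flow = 12*spin_speed + 38.
This gives gloss = -24*spin_speed - 87.
Solve -24*spin_speed - 87 = 9: spin_speed = (9 + 87) / -24 = -4.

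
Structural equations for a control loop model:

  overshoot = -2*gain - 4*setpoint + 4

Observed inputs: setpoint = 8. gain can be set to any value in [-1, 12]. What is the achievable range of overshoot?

-52 to -26

Substituting into the overshoot equation gives overshoot = -2*gain - 28.
Linear in gain, so extremes are at the endpoints: gain = -1 gives overshoot = -26; gain = 12 gives overshoot = -52.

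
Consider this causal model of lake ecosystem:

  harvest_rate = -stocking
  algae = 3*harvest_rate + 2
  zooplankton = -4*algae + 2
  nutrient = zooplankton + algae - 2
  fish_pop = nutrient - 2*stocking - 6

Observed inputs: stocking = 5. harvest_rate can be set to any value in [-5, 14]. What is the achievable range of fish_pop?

-148 to 23

Intervening on harvest_rate fixes its value directly, overriding its dependence on stocking.
Substituting into the zooplankton equation gives zooplankton = -12*harvest_rate - 6.
nutrient becomes -9*harvest_rate - 6.
Substituting into the fish_pop equation gives fish_pop = -9*harvest_rate - 22.
Linear in harvest_rate, so extremes are at the endpoints: harvest_rate = -5 gives fish_pop = 23; harvest_rate = 14 gives fish_pop = -148.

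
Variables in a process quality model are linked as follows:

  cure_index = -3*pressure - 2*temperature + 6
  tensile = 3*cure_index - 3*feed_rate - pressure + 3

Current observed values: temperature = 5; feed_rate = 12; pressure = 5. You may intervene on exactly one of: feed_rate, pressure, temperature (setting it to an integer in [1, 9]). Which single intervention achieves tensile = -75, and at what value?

set pressure = 3

Intervening on feed_rate: tensile = -3*feed_rate - 59. Reaching -75 requires feed_rate = 16/3, not an integer.
Intervening on pressure: with other inputs at their observed values, tensile = -10*pressure - 45. Solving for -75 gives pressure = 3, within [1, 9].
Intervening on temperature: tensile = -6*temperature - 65. Reaching -75 requires temperature = 5/3, not an integer.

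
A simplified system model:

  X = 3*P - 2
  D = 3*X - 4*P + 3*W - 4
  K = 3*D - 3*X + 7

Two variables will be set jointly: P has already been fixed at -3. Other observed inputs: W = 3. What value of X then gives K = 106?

X = 8

With P held at -3:
Intervening on X fixes its value directly, overriding its dependence on P.
Substituting into the D equation gives D = 3*X + 17.
This gives K = 6*X + 58.
Solve 6*X + 58 = 106: X = (106 - 58) / 6 = 8.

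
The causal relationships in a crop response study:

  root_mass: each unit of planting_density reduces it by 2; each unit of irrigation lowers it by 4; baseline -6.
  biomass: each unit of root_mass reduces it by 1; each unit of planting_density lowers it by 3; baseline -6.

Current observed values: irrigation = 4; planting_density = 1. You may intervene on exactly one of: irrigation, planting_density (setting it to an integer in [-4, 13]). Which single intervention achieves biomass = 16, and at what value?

Intervening on irrigation: biomass = 4*irrigation - 1. Reaching 16 requires irrigation = 17/4, not an integer.
Intervening on planting_density: with other inputs at their observed values, biomass = -planting_density + 16. Solving for 16 gives planting_density = 0, within [-4, 13].

set planting_density = 0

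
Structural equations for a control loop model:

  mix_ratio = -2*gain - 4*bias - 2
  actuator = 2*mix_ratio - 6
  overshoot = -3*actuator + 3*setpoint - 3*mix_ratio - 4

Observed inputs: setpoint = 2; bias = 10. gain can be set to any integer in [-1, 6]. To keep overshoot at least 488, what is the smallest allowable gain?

Substituting into the mix_ratio equation gives mix_ratio = -2*gain - 42.
So actuator = -4*gain - 90.
overshoot becomes 18*gain + 398.
Require 18*gain + 398 ≥ 488, so gain ≥ 5.
The smallest integer in [-1, 6] satisfying this is 5.

gain = 5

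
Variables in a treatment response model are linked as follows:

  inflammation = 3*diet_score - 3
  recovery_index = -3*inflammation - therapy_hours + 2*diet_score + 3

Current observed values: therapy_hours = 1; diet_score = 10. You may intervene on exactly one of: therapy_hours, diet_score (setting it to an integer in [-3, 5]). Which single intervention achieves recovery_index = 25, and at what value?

Intervening on therapy_hours: recovery_index = -therapy_hours - 58. Reaching 25 requires therapy_hours = -83, outside [-3, 5].
Intervening on diet_score: with other inputs at their observed values, recovery_index = -7*diet_score + 11. Solving for 25 gives diet_score = -2, within [-3, 5].

set diet_score = -2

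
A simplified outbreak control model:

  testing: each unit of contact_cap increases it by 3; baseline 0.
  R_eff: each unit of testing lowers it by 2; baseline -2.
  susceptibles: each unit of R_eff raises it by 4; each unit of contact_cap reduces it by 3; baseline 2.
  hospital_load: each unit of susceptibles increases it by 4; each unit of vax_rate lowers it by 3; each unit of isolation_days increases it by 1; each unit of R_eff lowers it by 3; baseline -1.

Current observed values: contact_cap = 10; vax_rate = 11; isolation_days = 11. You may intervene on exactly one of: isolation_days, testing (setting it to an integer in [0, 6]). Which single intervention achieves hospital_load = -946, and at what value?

Intervening on isolation_days: with other inputs at their observed values, hospital_load = isolation_days - 952. Solving for -946 gives isolation_days = 6, within [0, 6].
Intervening on testing: hospital_load = -26*testing - 161. Reaching -946 requires testing = 785/26, not an integer.

set isolation_days = 6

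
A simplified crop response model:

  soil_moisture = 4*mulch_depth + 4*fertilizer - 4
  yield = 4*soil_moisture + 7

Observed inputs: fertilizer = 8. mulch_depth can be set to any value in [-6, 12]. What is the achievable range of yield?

23 to 311

Substituting into the soil_moisture equation gives soil_moisture = 4*mulch_depth + 28.
Substituting into the yield equation gives yield = 16*mulch_depth + 119.
Linear in mulch_depth, so extremes are at the endpoints: mulch_depth = -6 gives yield = 23; mulch_depth = 12 gives yield = 311.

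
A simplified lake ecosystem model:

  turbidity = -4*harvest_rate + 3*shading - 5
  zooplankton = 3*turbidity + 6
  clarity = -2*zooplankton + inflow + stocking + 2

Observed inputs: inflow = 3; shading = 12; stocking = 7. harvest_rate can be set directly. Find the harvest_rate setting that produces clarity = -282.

Substituting into the turbidity equation gives turbidity = -4*harvest_rate + 31.
zooplankton becomes -12*harvest_rate + 99.
So clarity = 24*harvest_rate - 186.
Solve 24*harvest_rate - 186 = -282: harvest_rate = (-282 + 186) / 24 = -4.

harvest_rate = -4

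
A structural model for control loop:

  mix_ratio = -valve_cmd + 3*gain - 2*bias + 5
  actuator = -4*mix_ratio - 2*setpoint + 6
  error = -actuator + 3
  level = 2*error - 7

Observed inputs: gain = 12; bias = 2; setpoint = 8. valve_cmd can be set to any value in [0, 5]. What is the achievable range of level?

Substituting into the mix_ratio equation gives mix_ratio = -valve_cmd + 37.
Substituting into the actuator equation gives actuator = 4*valve_cmd - 158.
So error = -4*valve_cmd + 161.
Substituting into the level equation gives level = -8*valve_cmd + 315.
Linear in valve_cmd, so extremes are at the endpoints: valve_cmd = 0 gives level = 315; valve_cmd = 5 gives level = 275.

275 to 315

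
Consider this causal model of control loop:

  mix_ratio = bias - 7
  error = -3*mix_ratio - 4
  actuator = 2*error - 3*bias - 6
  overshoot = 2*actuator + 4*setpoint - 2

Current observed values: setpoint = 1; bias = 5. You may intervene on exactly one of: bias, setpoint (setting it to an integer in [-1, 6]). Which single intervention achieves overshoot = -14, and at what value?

Intervening on bias: with other inputs at their observed values, overshoot = -18*bias + 58. Solving for -14 gives bias = 4, within [-1, 6].
Intervening on setpoint: overshoot = 4*setpoint - 36. Reaching -14 requires setpoint = 11/2, not an integer.

set bias = 4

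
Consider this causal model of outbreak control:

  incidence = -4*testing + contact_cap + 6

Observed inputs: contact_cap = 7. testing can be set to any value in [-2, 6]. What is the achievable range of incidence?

-11 to 21

Substituting into the incidence equation gives incidence = -4*testing + 13.
Linear in testing, so extremes are at the endpoints: testing = -2 gives incidence = 21; testing = 6 gives incidence = -11.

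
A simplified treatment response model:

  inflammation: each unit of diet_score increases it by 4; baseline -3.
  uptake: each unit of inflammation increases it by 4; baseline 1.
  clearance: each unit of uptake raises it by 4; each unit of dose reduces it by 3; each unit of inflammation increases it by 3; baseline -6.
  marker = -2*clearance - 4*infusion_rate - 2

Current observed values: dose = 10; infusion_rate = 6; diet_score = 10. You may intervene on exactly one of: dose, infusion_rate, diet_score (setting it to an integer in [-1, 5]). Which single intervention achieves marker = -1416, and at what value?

set dose = 2

Intervening on dose: with other inputs at their observed values, marker = 6*dose - 1428. Solving for -1416 gives dose = 2, within [-1, 5].
Intervening on infusion_rate: marker = -4*infusion_rate - 1344. Reaching -1416 requires infusion_rate = 18, outside [-1, 5].
Intervening on diet_score: marker = -152*diet_score + 152. Reaching -1416 requires diet_score = 196/19, not an integer.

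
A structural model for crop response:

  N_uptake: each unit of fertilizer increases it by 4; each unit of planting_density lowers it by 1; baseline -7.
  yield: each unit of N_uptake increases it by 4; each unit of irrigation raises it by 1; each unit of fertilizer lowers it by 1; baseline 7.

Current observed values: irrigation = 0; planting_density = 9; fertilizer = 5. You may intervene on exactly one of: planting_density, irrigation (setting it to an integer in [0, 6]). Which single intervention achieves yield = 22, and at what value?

Intervening on planting_density: yield = -4*planting_density + 54. Reaching 22 requires planting_density = 8, outside [0, 6].
Intervening on irrigation: with other inputs at their observed values, yield = irrigation + 18. Solving for 22 gives irrigation = 4, within [0, 6].

set irrigation = 4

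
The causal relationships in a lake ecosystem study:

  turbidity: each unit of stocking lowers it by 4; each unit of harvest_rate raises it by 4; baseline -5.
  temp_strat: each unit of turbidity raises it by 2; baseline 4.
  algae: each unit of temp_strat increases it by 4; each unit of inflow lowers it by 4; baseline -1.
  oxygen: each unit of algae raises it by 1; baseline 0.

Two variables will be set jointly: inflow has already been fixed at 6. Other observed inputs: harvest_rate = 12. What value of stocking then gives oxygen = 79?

With inflow held at 6:
Substituting into the turbidity equation gives turbidity = -4*stocking + 43.
Substituting into the temp_strat equation gives temp_strat = -8*stocking + 90.
Substituting into the algae equation gives algae = -32*stocking + 335.
Substituting into the oxygen equation gives oxygen = -32*stocking + 335.
Solve -32*stocking + 335 = 79: stocking = (79 - 335) / -32 = 8.

stocking = 8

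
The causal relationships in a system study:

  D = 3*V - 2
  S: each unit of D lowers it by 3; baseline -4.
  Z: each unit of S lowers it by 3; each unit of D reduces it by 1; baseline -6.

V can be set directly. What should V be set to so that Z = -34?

V = -1

Substituting into the S equation gives S = -9*V + 2.
Z becomes 24*V - 10.
Solve 24*V - 10 = -34: V = (-34 + 10) / 24 = -1.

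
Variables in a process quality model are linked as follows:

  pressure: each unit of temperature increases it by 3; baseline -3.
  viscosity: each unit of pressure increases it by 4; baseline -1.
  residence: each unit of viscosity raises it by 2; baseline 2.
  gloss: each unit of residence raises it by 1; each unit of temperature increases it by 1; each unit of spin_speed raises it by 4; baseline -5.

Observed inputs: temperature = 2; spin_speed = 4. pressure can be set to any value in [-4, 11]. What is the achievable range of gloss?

Intervening on pressure fixes its value directly, overriding its dependence on temperature.
Substituting into the residence equation gives residence = 8*pressure.
This gives gloss = 8*pressure + 13.
Linear in pressure, so extremes are at the endpoints: pressure = -4 gives gloss = -19; pressure = 11 gives gloss = 101.

-19 to 101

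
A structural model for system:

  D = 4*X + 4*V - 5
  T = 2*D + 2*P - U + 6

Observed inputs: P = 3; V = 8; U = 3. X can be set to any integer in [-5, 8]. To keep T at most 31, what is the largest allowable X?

X = -4

Substituting into the D equation gives D = 4*X + 27.
Substituting into the T equation gives T = 8*X + 63.
Require 8*X + 63 ≤ 31, so X ≤ -4.
The largest integer in [-5, 8] satisfying this is -4.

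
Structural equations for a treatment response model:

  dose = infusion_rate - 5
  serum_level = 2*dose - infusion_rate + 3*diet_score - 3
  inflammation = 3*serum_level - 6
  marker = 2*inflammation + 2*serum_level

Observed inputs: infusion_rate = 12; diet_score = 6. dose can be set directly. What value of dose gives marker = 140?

Intervening on dose fixes its value directly, overriding its dependence on infusion_rate.
Substituting into the serum_level equation gives serum_level = 2*dose + 3.
So inflammation = 6*dose + 3.
marker becomes 16*dose + 12.
Solve 16*dose + 12 = 140: dose = (140 - 12) / 16 = 8.

dose = 8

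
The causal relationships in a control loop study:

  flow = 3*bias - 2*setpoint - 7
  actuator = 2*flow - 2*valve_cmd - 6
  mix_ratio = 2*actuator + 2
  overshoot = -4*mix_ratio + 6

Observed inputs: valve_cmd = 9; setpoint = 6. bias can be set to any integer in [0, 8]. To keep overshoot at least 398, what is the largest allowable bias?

bias = 2

Substituting into the flow equation gives flow = 3*bias - 19.
Substituting into the actuator equation gives actuator = 6*bias - 62.
So mix_ratio = 12*bias - 122.
This gives overshoot = -48*bias + 494.
Require -48*bias + 494 ≥ 398, so bias ≤ 2.
The largest integer in [0, 8] satisfying this is 2.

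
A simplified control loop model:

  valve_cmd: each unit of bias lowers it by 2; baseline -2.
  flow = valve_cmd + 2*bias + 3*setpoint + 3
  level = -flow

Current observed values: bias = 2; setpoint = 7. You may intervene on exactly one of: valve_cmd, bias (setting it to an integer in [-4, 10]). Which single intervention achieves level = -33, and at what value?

Intervening on valve_cmd: with other inputs at their observed values, level = -valve_cmd - 28. Solving for -33 gives valve_cmd = 5, within [-4, 10].
Intervening on bias: the paths from bias to level cancel (net effect zero), leaving level = -22; -33 is unreachable this way.

set valve_cmd = 5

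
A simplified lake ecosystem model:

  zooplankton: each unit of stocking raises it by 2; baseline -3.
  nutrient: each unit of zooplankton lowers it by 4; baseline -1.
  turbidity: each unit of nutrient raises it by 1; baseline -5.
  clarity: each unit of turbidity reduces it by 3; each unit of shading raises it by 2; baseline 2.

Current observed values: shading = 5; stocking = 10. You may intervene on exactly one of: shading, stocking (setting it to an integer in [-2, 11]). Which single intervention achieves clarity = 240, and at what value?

set shading = 8

Intervening on shading: with other inputs at their observed values, clarity = 2*shading + 224. Solving for 240 gives shading = 8, within [-2, 11].
Intervening on stocking: clarity = 24*stocking - 6. Reaching 240 requires stocking = 41/4, not an integer.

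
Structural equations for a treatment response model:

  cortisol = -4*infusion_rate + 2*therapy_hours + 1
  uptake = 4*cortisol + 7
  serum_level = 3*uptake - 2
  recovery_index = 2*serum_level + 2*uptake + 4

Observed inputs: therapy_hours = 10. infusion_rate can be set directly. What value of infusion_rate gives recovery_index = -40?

infusion_rate = 6

Substituting into the cortisol equation gives cortisol = -4*infusion_rate + 21.
So uptake = -16*infusion_rate + 91.
So serum_level = -48*infusion_rate + 271.
Substituting into the recovery_index equation gives recovery_index = -128*infusion_rate + 728.
Solve -128*infusion_rate + 728 = -40: infusion_rate = (-40 - 728) / -128 = 6.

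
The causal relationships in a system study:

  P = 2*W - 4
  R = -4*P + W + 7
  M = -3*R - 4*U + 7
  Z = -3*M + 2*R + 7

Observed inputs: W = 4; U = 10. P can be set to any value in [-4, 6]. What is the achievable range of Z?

-37 to 403

Intervening on P fixes its value directly, overriding its dependence on W.
Substituting into the R equation gives R = -4*P + 11.
This gives M = 12*P - 66.
Substituting into the Z equation gives Z = -44*P + 227.
Linear in P, so extremes are at the endpoints: P = -4 gives Z = 403; P = 6 gives Z = -37.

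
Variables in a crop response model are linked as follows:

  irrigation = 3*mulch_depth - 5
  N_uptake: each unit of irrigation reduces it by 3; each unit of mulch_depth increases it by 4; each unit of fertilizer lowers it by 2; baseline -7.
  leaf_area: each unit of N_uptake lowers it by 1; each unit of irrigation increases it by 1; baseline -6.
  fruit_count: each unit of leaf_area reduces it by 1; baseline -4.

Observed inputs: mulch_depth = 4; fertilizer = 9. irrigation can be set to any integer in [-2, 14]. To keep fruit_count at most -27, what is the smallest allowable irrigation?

irrigation = 5

Intervening on irrigation fixes its value directly, overriding its dependence on mulch_depth.
Substituting into the N_uptake equation gives N_uptake = -3*irrigation - 9.
Substituting into the leaf_area equation gives leaf_area = 4*irrigation + 3.
So fruit_count = -4*irrigation - 7.
Require -4*irrigation - 7 ≤ -27, so irrigation ≥ 5.
The smallest integer in [-2, 14] satisfying this is 5.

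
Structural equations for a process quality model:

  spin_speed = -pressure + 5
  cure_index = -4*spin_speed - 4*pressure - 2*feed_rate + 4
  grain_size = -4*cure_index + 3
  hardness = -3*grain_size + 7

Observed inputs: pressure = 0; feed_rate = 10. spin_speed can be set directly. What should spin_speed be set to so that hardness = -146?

spin_speed = -1

Intervening on spin_speed fixes its value directly, overriding its dependence on pressure.
Substituting into the cure_index equation gives cure_index = -4*spin_speed - 16.
Substituting into the grain_size equation gives grain_size = 16*spin_speed + 67.
So hardness = -48*spin_speed - 194.
Solve -48*spin_speed - 194 = -146: spin_speed = (-146 + 194) / -48 = -1.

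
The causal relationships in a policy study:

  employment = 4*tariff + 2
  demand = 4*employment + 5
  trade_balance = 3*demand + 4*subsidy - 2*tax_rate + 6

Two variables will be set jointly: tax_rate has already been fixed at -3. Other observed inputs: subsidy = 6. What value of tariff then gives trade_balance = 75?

tariff = 0

With tax_rate held at -3:
Substituting into the demand equation gives demand = 16*tariff + 13.
Substituting into the trade_balance equation gives trade_balance = 48*tariff + 75.
Solve 48*tariff + 75 = 75: tariff = (75 - 75) / 48 = 0.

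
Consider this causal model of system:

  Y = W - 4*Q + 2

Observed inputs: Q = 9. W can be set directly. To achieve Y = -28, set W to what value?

Substituting into the Y equation gives Y = W - 34.
Solve W - 34 = -28: W = (-28 + 34) / 1 = 6.

W = 6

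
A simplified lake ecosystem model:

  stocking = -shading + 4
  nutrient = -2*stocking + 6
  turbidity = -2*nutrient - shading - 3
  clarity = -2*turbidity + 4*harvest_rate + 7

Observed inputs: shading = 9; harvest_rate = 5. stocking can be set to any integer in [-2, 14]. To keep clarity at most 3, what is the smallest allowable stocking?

stocking = 9

Intervening on stocking fixes its value directly, overriding its dependence on shading.
Substituting into the turbidity equation gives turbidity = 4*stocking - 24.
This gives clarity = -8*stocking + 75.
Require -8*stocking + 75 ≤ 3, so stocking ≥ 9.
The smallest integer in [-2, 14] satisfying this is 9.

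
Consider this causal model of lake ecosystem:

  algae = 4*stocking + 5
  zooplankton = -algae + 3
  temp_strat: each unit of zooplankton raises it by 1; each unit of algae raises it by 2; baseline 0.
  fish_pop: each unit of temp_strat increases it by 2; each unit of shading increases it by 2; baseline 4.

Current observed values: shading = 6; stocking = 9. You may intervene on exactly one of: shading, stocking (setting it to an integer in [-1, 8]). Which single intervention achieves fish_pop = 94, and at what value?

set shading = 1

Intervening on shading: with other inputs at their observed values, fish_pop = 2*shading + 92. Solving for 94 gives shading = 1, within [-1, 8].
Intervening on stocking: fish_pop = 8*stocking + 32. Reaching 94 requires stocking = 31/4, not an integer.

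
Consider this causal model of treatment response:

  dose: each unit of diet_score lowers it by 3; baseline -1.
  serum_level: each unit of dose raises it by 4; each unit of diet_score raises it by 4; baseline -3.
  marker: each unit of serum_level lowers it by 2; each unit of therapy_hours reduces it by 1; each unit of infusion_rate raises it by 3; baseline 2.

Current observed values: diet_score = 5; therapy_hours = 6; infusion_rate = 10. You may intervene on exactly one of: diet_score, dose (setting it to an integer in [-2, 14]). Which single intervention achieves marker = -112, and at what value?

Intervening on diet_score: marker = 16*diet_score + 40. Reaching -112 requires diet_score = -19/2, not an integer.
Intervening on dose: with other inputs at their observed values, marker = -8*dose - 8. Solving for -112 gives dose = 13, within [-2, 14].

set dose = 13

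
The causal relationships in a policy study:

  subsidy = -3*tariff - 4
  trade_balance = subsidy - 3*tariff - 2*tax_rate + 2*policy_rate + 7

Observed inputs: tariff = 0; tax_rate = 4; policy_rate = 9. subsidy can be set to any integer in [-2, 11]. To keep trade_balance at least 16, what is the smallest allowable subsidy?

subsidy = -1

Intervening on subsidy fixes its value directly, overriding its dependence on tariff.
Substituting into the trade_balance equation gives trade_balance = subsidy + 17.
Require subsidy + 17 ≥ 16, so subsidy ≥ -1.
The smallest integer in [-2, 11] satisfying this is -1.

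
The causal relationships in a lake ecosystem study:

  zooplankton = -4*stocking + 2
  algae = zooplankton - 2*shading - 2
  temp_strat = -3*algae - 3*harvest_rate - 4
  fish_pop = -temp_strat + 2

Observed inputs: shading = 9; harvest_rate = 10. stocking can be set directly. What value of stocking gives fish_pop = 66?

stocking = -7

Substituting into the algae equation gives algae = -4*stocking - 18.
So temp_strat = 12*stocking + 20.
So fish_pop = -12*stocking - 18.
Solve -12*stocking - 18 = 66: stocking = (66 + 18) / -12 = -7.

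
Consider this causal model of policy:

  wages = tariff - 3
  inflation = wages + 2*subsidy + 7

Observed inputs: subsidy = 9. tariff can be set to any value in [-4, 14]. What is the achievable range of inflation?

Substituting into the inflation equation gives inflation = tariff + 22.
Linear in tariff, so extremes are at the endpoints: tariff = -4 gives inflation = 18; tariff = 14 gives inflation = 36.

18 to 36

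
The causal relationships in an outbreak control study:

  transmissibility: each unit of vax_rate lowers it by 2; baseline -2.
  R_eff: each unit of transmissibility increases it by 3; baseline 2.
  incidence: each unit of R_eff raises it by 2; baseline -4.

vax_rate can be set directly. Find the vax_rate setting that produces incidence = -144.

Substituting into the R_eff equation gives R_eff = -6*vax_rate - 4.
Substituting into the incidence equation gives incidence = -12*vax_rate - 12.
Solve -12*vax_rate - 12 = -144: vax_rate = (-144 + 12) / -12 = 11.

vax_rate = 11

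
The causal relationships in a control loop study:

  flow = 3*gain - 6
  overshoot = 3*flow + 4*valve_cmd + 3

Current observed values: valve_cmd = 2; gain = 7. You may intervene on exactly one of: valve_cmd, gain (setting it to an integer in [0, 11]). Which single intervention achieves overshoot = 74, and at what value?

set gain = 9

Intervening on valve_cmd: overshoot = 4*valve_cmd + 48. Reaching 74 requires valve_cmd = 13/2, not an integer.
Intervening on gain: with other inputs at their observed values, overshoot = 9*gain - 7. Solving for 74 gives gain = 9, within [0, 11].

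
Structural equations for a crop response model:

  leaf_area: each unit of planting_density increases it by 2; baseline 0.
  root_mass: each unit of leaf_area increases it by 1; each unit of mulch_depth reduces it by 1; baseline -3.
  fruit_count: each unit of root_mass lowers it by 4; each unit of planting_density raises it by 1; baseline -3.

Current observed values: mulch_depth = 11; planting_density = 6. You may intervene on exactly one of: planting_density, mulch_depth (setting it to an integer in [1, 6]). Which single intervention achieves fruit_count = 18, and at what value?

Intervening on planting_density: with other inputs at their observed values, fruit_count = -7*planting_density + 53. Solving for 18 gives planting_density = 5, within [1, 6].
Intervening on mulch_depth: fruit_count = 4*mulch_depth - 33. Reaching 18 requires mulch_depth = 51/4, not an integer.

set planting_density = 5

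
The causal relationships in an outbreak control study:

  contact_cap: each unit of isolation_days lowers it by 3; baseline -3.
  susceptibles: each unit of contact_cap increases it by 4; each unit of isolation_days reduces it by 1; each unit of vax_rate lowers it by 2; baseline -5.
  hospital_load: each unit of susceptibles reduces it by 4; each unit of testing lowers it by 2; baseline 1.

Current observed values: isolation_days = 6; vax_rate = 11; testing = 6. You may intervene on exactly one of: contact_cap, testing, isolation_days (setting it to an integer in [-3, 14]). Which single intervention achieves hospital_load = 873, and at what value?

Intervening on contact_cap: hospital_load = -16*contact_cap + 121. Reaching 873 requires contact_cap = -47, outside [-3, 14].
Intervening on testing: hospital_load = -2*testing + 469. Reaching 873 requires testing = -202, outside [-3, 14].
Intervening on isolation_days: with other inputs at their observed values, hospital_load = 52*isolation_days + 145. Solving for 873 gives isolation_days = 14, within [-3, 14].

set isolation_days = 14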